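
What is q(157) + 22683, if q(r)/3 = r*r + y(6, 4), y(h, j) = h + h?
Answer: 96666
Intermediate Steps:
y(h, j) = 2*h
q(r) = 36 + 3*r² (q(r) = 3*(r*r + 2*6) = 3*(r² + 12) = 3*(12 + r²) = 36 + 3*r²)
q(157) + 22683 = (36 + 3*157²) + 22683 = (36 + 3*24649) + 22683 = (36 + 73947) + 22683 = 73983 + 22683 = 96666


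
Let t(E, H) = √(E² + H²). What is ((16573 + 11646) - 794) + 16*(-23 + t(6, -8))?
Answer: 27217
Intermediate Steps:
((16573 + 11646) - 794) + 16*(-23 + t(6, -8)) = ((16573 + 11646) - 794) + 16*(-23 + √(6² + (-8)²)) = (28219 - 794) + 16*(-23 + √(36 + 64)) = 27425 + 16*(-23 + √100) = 27425 + 16*(-23 + 10) = 27425 + 16*(-13) = 27425 - 208 = 27217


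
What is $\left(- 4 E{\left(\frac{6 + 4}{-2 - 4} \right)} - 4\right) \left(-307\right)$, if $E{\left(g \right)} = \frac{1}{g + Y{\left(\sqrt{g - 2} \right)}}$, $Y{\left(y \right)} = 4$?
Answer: $\frac{12280}{7} \approx 1754.3$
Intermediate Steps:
$E{\left(g \right)} = \frac{1}{4 + g}$ ($E{\left(g \right)} = \frac{1}{g + 4} = \frac{1}{4 + g}$)
$\left(- 4 E{\left(\frac{6 + 4}{-2 - 4} \right)} - 4\right) \left(-307\right) = \left(- \frac{4}{4 + \frac{6 + 4}{-2 - 4}} - 4\right) \left(-307\right) = \left(- \frac{4}{4 + \frac{10}{-6}} - 4\right) \left(-307\right) = \left(- \frac{4}{4 + 10 \left(- \frac{1}{6}\right)} - 4\right) \left(-307\right) = \left(- \frac{4}{4 - \frac{5}{3}} - 4\right) \left(-307\right) = \left(- \frac{4}{\frac{7}{3}} - 4\right) \left(-307\right) = \left(\left(-4\right) \frac{3}{7} - 4\right) \left(-307\right) = \left(- \frac{12}{7} - 4\right) \left(-307\right) = \left(- \frac{40}{7}\right) \left(-307\right) = \frac{12280}{7}$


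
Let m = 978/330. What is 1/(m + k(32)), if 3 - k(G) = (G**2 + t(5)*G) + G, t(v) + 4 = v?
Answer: -55/59512 ≈ -0.00092418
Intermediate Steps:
t(v) = -4 + v
k(G) = 3 - G**2 - 2*G (k(G) = 3 - ((G**2 + (-4 + 5)*G) + G) = 3 - ((G**2 + 1*G) + G) = 3 - ((G**2 + G) + G) = 3 - ((G + G**2) + G) = 3 - (G**2 + 2*G) = 3 + (-G**2 - 2*G) = 3 - G**2 - 2*G)
m = 163/55 (m = 978*(1/330) = 163/55 ≈ 2.9636)
1/(m + k(32)) = 1/(163/55 + (3 - 1*32**2 - 2*32)) = 1/(163/55 + (3 - 1*1024 - 64)) = 1/(163/55 + (3 - 1024 - 64)) = 1/(163/55 - 1085) = 1/(-59512/55) = -55/59512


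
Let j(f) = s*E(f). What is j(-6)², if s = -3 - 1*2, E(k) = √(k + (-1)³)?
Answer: -175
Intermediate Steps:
E(k) = √(-1 + k) (E(k) = √(k - 1) = √(-1 + k))
s = -5 (s = -3 - 2 = -5)
j(f) = -5*√(-1 + f)
j(-6)² = (-5*√(-1 - 6))² = (-5*I*√7)² = -175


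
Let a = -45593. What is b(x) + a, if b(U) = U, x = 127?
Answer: -45466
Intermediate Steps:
b(x) + a = 127 - 45593 = -45466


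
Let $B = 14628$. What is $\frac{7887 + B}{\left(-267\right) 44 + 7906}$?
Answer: $- \frac{22515}{3842} \approx -5.8602$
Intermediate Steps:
$\frac{7887 + B}{\left(-267\right) 44 + 7906} = \frac{7887 + 14628}{\left(-267\right) 44 + 7906} = \frac{22515}{-11748 + 7906} = \frac{22515}{-3842} = 22515 \left(- \frac{1}{3842}\right) = - \frac{22515}{3842}$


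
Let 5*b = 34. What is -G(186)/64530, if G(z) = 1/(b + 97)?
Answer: -1/6698214 ≈ -1.4929e-7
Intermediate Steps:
b = 34/5 (b = (1/5)*34 = 34/5 ≈ 6.8000)
G(z) = 5/519 (G(z) = 1/(34/5 + 97) = 1/(519/5) = 5/519)
-G(186)/64530 = -1*5/519/64530 = -5/519*1/64530 = -1/6698214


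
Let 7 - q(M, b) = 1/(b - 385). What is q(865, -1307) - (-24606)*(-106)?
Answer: -4413123467/1692 ≈ -2.6082e+6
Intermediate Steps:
q(M, b) = 7 - 1/(-385 + b) (q(M, b) = 7 - 1/(b - 385) = 7 - 1/(-385 + b))
q(865, -1307) - (-24606)*(-106) = (-2696 + 7*(-1307))/(-385 - 1307) - (-24606)*(-106) = (-2696 - 9149)/(-1692) - 1*2608236 = -1/1692*(-11845) - 2608236 = 11845/1692 - 2608236 = -4413123467/1692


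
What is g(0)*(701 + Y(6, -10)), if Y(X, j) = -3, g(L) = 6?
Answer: 4188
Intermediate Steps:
g(0)*(701 + Y(6, -10)) = 6*(701 - 3) = 6*698 = 4188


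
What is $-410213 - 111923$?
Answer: $-522136$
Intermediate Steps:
$-410213 - 111923 = -522136$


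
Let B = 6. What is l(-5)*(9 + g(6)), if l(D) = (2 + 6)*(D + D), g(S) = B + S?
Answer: -1680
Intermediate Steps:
g(S) = 6 + S
l(D) = 16*D (l(D) = 8*(2*D) = 16*D)
l(-5)*(9 + g(6)) = (16*(-5))*(9 + (6 + 6)) = -80*(9 + 12) = -80*21 = -1680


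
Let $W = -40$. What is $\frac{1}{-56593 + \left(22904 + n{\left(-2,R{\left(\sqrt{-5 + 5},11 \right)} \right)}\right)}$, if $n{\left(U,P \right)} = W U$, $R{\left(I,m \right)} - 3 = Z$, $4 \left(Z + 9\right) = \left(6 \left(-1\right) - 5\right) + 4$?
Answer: $- \frac{1}{33609} \approx -2.9754 \cdot 10^{-5}$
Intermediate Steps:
$Z = - \frac{43}{4}$ ($Z = -9 + \frac{\left(6 \left(-1\right) - 5\right) + 4}{4} = -9 + \frac{\left(-6 - 5\right) + 4}{4} = -9 + \frac{-11 + 4}{4} = -9 + \frac{1}{4} \left(-7\right) = -9 - \frac{7}{4} = - \frac{43}{4} \approx -10.75$)
$R{\left(I,m \right)} = - \frac{31}{4}$ ($R{\left(I,m \right)} = 3 - \frac{43}{4} = - \frac{31}{4}$)
$n{\left(U,P \right)} = - 40 U$
$\frac{1}{-56593 + \left(22904 + n{\left(-2,R{\left(\sqrt{-5 + 5},11 \right)} \right)}\right)} = \frac{1}{-56593 + \left(22904 - -80\right)} = \frac{1}{-56593 + \left(22904 + 80\right)} = \frac{1}{-56593 + 22984} = \frac{1}{-33609} = - \frac{1}{33609}$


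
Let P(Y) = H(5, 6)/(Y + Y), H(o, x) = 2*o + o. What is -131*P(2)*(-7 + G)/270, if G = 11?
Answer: -131/18 ≈ -7.2778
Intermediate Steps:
H(o, x) = 3*o
P(Y) = 15/(2*Y) (P(Y) = (3*5)/(Y + Y) = 15/((2*Y)) = 15*(1/(2*Y)) = 15/(2*Y))
-131*P(2)*(-7 + G)/270 = -131*((15/2)/2)*(-7 + 11)/270 = -131*((15/2)*(½))*4/270 = -131*(15/4)*4/270 = -1965/270 = -131*1/18 = -131/18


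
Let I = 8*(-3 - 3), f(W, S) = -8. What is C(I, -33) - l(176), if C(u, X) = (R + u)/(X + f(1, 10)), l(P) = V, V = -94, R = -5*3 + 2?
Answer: 3915/41 ≈ 95.488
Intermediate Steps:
R = -13 (R = -15 + 2 = -13)
l(P) = -94
I = -48 (I = 8*(-6) = -48)
C(u, X) = (-13 + u)/(-8 + X) (C(u, X) = (-13 + u)/(X - 8) = (-13 + u)/(-8 + X))
C(I, -33) - l(176) = (-13 - 48)/(-8 - 33) - 1*(-94) = -61/(-41) + 94 = -1/41*(-61) + 94 = 61/41 + 94 = 3915/41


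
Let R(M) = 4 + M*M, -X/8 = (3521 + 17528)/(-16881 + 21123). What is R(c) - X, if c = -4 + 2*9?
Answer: 72628/303 ≈ 239.70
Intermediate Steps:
c = 14 (c = -4 + 18 = 14)
X = -12028/303 (X = -8*(3521 + 17528)/(-16881 + 21123) = -168392/4242 = -8*3007/606 = -12028/303 ≈ -39.696)
R(M) = 4 + M**2
R(c) - X = (4 + 14**2) - 1*(-12028/303) = (4 + 196) + 12028/303 = 200 + 12028/303 = 72628/303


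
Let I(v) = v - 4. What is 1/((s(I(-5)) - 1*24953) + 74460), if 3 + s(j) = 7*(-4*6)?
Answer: 1/49336 ≈ 2.0269e-5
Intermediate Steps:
I(v) = -4 + v
s(j) = -171 (s(j) = -3 + 7*(-4*6) = -3 + 7*(-24) = -3 - 168 = -171)
1/((s(I(-5)) - 1*24953) + 74460) = 1/((-171 - 1*24953) + 74460) = 1/((-171 - 24953) + 74460) = 1/(-25124 + 74460) = 1/49336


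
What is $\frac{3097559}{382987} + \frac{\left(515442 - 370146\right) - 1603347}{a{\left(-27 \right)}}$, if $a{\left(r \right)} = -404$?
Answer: $\frac{559665992173}{154726748} \approx 3617.1$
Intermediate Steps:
$\frac{3097559}{382987} + \frac{\left(515442 - 370146\right) - 1603347}{a{\left(-27 \right)}} = \frac{3097559}{382987} + \frac{\left(515442 - 370146\right) - 1603347}{-404} = 3097559 \cdot \frac{1}{382987} + \left(145296 - 1603347\right) \left(- \frac{1}{404}\right) = \frac{3097559}{382987} - - \frac{1458051}{404} = \frac{3097559}{382987} + \frac{1458051}{404} = \frac{559665992173}{154726748}$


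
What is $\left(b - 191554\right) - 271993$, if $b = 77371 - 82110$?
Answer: $-468286$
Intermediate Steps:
$b = -4739$ ($b = 77371 - 82110 = -4739$)
$\left(b - 191554\right) - 271993 = \left(-4739 - 191554\right) - 271993 = -196293 - 271993 = -468286$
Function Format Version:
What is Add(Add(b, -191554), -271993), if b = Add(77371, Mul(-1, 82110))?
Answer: -468286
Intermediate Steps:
b = -4739 (b = Add(77371, -82110) = -4739)
Add(Add(b, -191554), -271993) = Add(Add(-4739, -191554), -271993) = Add(-196293, -271993) = -468286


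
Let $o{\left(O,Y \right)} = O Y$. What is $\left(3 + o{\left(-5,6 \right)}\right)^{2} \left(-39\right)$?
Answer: $-28431$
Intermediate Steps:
$\left(3 + o{\left(-5,6 \right)}\right)^{2} \left(-39\right) = \left(3 - 30\right)^{2} \left(-39\right) = \left(-27\right)^{2} \left(-39\right) = 729 \left(-39\right) = -28431$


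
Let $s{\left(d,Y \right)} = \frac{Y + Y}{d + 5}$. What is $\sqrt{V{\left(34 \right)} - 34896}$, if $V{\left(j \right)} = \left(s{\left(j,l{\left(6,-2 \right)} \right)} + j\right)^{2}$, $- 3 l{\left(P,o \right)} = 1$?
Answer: $\frac{4 i \sqrt{28867673}}{117} \approx 183.69 i$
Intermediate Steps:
$l{\left(P,o \right)} = - \frac{1}{3}$ ($l{\left(P,o \right)} = \left(- \frac{1}{3}\right) 1 = - \frac{1}{3}$)
$s{\left(d,Y \right)} = \frac{2 Y}{5 + d}$
$V{\left(j \right)} = \left(j - \frac{2}{3 \left(5 + j\right)}\right)^{2}$ ($V{\left(j \right)} = \left(2 \left(- \frac{1}{3}\right) \frac{1}{5 + j} + j\right)^{2} = \left(- \frac{2}{3 \left(5 + j\right)} + j\right)^{2} = \left(j - \frac{2}{3 \left(5 + j\right)}\right)^{2}$)
$\sqrt{V{\left(34 \right)} - 34896} = \sqrt{\left(34 - \frac{2}{3 \left(5 + 34\right)}\right)^{2} - 34896} = \sqrt{\left(34 - \frac{2}{3 \cdot 39}\right)^{2} - 34896} = \sqrt{\left(34 - \frac{2}{117}\right)^{2} - 34896} = \sqrt{\left(\frac{3976}{117}\right)^{2} - 34896} = \sqrt{\frac{15808576}{13689} - 34896} = \sqrt{- \frac{461882768}{13689}} = \frac{4 i \sqrt{28867673}}{117}$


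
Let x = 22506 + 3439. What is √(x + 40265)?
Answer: √66210 ≈ 257.31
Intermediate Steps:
x = 25945
√(x + 40265) = √(25945 + 40265) = √66210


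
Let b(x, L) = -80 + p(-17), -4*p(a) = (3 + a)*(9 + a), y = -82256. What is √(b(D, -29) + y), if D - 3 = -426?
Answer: 2*I*√20591 ≈ 286.99*I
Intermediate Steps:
D = -423 (D = 3 - 426 = -423)
p(a) = -(3 + a)*(9 + a)/4
b(x, L) = -108 (b(x, L) = -80 + (-27/4 - 3*(-17) - ¼*(-17)²) = -80 + (-27/4 + 51 - ¼*289) = -80 + (-27/4 + 51 - 289/4) = -80 - 28 = -108)
√(b(D, -29) + y) = √(-108 - 82256) = √(-82364) = 2*I*√20591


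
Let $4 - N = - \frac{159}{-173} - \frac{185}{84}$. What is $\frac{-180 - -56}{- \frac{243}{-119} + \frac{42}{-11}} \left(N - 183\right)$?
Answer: $- \frac{482942273}{38925} \approx -12407.0$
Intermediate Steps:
$N = \frac{76777}{14532}$ ($N = 4 - \left(- \frac{159}{-173} - \frac{185}{84}\right) = 4 - \left(\left(-159\right) \left(- \frac{1}{173}\right) - \frac{185}{84}\right) = 4 - \left(\frac{159}{173} - \frac{185}{84}\right) = 4 - - \frac{18649}{14532} = 4 + \frac{18649}{14532} = \frac{76777}{14532} \approx 5.2833$)
$\frac{-180 - -56}{- \frac{243}{-119} + \frac{42}{-11}} \left(N - 183\right) = \frac{-180 - -56}{- \frac{243}{-119} + \frac{42}{-11}} \left(\frac{76777}{14532} - 183\right) = \frac{-180 + 56}{\left(-243\right) \left(- \frac{1}{119}\right) + 42 \left(- \frac{1}{11}\right)} \left(- \frac{2582579}{14532}\right) = - \frac{124}{\frac{243}{119} - \frac{42}{11}} \left(- \frac{2582579}{14532}\right) = - \frac{124}{- \frac{2325}{1309}} \left(- \frac{2582579}{14532}\right) = \left(-124\right) \left(- \frac{1309}{2325}\right) \left(- \frac{2582579}{14532}\right) = \frac{5236}{75} \left(- \frac{2582579}{14532}\right) = - \frac{482942273}{38925}$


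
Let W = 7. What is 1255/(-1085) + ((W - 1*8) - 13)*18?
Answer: -54935/217 ≈ -253.16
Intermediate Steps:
1255/(-1085) + ((W - 1*8) - 13)*18 = 1255/(-1085) + ((7 - 1*8) - 13)*18 = -1/1085*1255 + ((7 - 8) - 13)*18 = -251/217 + (-1 - 13)*18 = -251/217 - 14*18 = -251/217 - 252 = -54935/217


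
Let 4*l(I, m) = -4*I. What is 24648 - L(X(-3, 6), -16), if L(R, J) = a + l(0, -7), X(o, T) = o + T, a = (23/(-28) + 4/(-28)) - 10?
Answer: 690451/28 ≈ 24659.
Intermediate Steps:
l(I, m) = -I (l(I, m) = (-4*I)/4 = -I)
a = -307/28 (a = (23*(-1/28) + 4*(-1/28)) - 10 = (-23/28 - 1/7) - 10 = -27/28 - 10 = -307/28 ≈ -10.964)
X(o, T) = T + o
L(R, J) = -307/28 (L(R, J) = -307/28 - 1*0 = -307/28 + 0 = -307/28)
24648 - L(X(-3, 6), -16) = 24648 - 1*(-307/28) = 24648 + 307/28 = 690451/28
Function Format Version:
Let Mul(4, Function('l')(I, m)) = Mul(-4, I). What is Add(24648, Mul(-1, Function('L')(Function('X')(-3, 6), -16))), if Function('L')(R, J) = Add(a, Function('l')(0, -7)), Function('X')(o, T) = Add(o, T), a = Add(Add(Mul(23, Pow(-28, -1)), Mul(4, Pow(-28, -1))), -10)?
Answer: Rational(690451, 28) ≈ 24659.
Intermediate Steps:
Function('l')(I, m) = Mul(-1, I) (Function('l')(I, m) = Mul(Rational(1, 4), Mul(-4, I)) = Mul(-1, I))
a = Rational(-307, 28) (a = Add(Add(Mul(23, Rational(-1, 28)), Mul(4, Rational(-1, 28))), -10) = Add(Add(Rational(-23, 28), Rational(-1, 7)), -10) = Add(Rational(-27, 28), -10) = Rational(-307, 28) ≈ -10.964)
Function('X')(o, T) = Add(T, o)
Function('L')(R, J) = Rational(-307, 28) (Function('L')(R, J) = Add(Rational(-307, 28), Mul(-1, 0)) = Add(Rational(-307, 28), 0) = Rational(-307, 28))
Add(24648, Mul(-1, Function('L')(Function('X')(-3, 6), -16))) = Add(24648, Mul(-1, Rational(-307, 28))) = Add(24648, Rational(307, 28)) = Rational(690451, 28)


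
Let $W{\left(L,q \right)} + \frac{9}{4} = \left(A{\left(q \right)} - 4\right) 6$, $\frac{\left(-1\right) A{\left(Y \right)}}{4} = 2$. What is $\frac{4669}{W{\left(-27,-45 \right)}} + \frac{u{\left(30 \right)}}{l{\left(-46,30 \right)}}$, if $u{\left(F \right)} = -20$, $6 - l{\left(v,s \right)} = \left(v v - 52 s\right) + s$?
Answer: $- \frac{541307}{8613} \approx -62.848$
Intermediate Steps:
$A{\left(Y \right)} = -8$ ($A{\left(Y \right)} = \left(-4\right) 2 = -8$)
$W{\left(L,q \right)} = - \frac{297}{4}$ ($W{\left(L,q \right)} = - \frac{9}{4} + \left(-8 - 4\right) 6 = - \frac{9}{4} - 72 = - \frac{297}{4}$)
$l{\left(v,s \right)} = 6 - v^{2} + 51 s$ ($l{\left(v,s \right)} = 6 - \left(\left(v v - 52 s\right) + s\right) = 6 - \left(\left(v^{2} - 52 s\right) + s\right) = 6 - \left(v^{2} - 51 s\right) = 6 + \left(- v^{2} + 51 s\right) = 6 - v^{2} + 51 s$)
$\frac{4669}{W{\left(-27,-45 \right)}} + \frac{u{\left(30 \right)}}{l{\left(-46,30 \right)}} = \frac{4669}{- \frac{297}{4}} - \frac{20}{6 - \left(-46\right)^{2} + 51 \cdot 30} = 4669 \left(- \frac{4}{297}\right) - \frac{20}{6 - 2116 + 1530} = - \frac{18676}{297} - \frac{20}{6 - 2116 + 1530} = - \frac{18676}{297} - \frac{20}{-580} = - \frac{18676}{297} - - \frac{1}{29} = - \frac{18676}{297} + \frac{1}{29} = - \frac{541307}{8613}$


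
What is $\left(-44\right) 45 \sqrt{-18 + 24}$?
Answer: $- 1980 \sqrt{6} \approx -4850.0$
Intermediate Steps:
$\left(-44\right) 45 \sqrt{-18 + 24} = - 1980 \sqrt{6}$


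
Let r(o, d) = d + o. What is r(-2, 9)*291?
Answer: 2037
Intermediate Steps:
r(-2, 9)*291 = (9 - 2)*291 = 7*291 = 2037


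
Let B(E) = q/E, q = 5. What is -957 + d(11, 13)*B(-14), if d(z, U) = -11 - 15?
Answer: -6634/7 ≈ -947.71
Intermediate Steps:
d(z, U) = -26
B(E) = 5/E
-957 + d(11, 13)*B(-14) = -957 - 130/(-14) = -957 - 130*(-1)/14 = -957 - 26*(-5/14) = -957 + 65/7 = -6634/7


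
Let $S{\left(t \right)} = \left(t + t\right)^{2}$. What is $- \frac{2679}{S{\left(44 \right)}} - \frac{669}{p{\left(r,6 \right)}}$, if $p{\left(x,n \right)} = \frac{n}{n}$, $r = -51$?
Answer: $- \frac{5183415}{7744} \approx -669.35$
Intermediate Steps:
$p{\left(x,n \right)} = 1$
$S{\left(t \right)} = 4 t^{2}$ ($S{\left(t \right)} = \left(2 t\right)^{2} = 4 t^{2}$)
$- \frac{2679}{S{\left(44 \right)}} - \frac{669}{p{\left(r,6 \right)}} = - \frac{2679}{4 \cdot 44^{2}} - \frac{669}{1} = - \frac{2679}{4 \cdot 1936} - 669 = - \frac{2679}{7744} - 669 = - \frac{5183415}{7744}$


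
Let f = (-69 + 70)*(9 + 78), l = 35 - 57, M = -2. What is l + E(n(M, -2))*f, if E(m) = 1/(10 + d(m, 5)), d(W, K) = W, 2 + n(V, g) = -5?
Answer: 7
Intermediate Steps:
n(V, g) = -7 (n(V, g) = -2 - 5 = -7)
E(m) = 1/(10 + m)
l = -22
f = 87 (f = 1*87 = 87)
l + E(n(M, -2))*f = -22 + 87/(10 - 7) = -22 + 87/3 = -22 + (1/3)*87 = -22 + 29 = 7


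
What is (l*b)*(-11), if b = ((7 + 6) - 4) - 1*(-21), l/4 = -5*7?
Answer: 46200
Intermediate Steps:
l = -140 (l = 4*(-5*7) = 4*(-35) = -140)
b = 30 (b = (13 - 4) + 21 = 9 + 21 = 30)
(l*b)*(-11) = -140*30*(-11) = -4200*(-11) = 46200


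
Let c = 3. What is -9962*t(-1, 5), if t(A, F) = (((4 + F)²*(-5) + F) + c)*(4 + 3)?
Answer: 27684398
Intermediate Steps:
t(A, F) = 21 - 35*(4 + F)² + 7*F (t(A, F) = (((4 + F)²*(-5) + F) + 3)*(4 + 3) = ((-5*(4 + F)² + F) + 3)*7 = ((F - 5*(4 + F)²) + 3)*7 = (3 + F - 5*(4 + F)²)*7 = 21 - 35*(4 + F)² + 7*F)
-9962*t(-1, 5) = -9962*(21 - 35*(4 + 5)² + 7*5) = -9962*(21 - 35*9² + 35) = -9962*(21 - 35*81 + 35) = -9962*(21 - 2835 + 35) = -9962*(-2779) = 27684398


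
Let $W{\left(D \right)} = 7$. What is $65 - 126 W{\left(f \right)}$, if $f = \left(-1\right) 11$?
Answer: $-817$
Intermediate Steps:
$f = -11$
$65 - 126 W{\left(f \right)} = 65 - 882 = -817$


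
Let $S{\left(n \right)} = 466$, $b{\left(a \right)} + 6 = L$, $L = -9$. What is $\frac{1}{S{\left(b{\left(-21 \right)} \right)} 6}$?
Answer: $\frac{1}{2796} \approx 0.00035765$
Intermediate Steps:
$b{\left(a \right)} = -15$ ($b{\left(a \right)} = -6 - 9 = -15$)
$\frac{1}{S{\left(b{\left(-21 \right)} \right)} 6} = \frac{1}{466 \cdot 6} = \frac{1}{2796}$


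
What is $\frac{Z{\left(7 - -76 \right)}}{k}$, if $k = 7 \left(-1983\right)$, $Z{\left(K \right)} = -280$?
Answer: $\frac{40}{1983} \approx 0.020171$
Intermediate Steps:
$k = -13881$
$\frac{Z{\left(7 - -76 \right)}}{k} = - \frac{280}{-13881} = \left(-280\right) \left(- \frac{1}{13881}\right) = \frac{40}{1983}$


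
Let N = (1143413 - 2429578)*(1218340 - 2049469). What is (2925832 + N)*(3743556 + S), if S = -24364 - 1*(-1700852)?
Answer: 5793875036920209148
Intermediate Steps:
S = 1676488 (S = -24364 + 1700852 = 1676488)
N = 1068969030285 (N = -1286165*(-831129) = 1068969030285)
(2925832 + N)*(3743556 + S) = (2925832 + 1068969030285)*(3743556 + 1676488) = 1068971956117*5420044 = 5793875036920209148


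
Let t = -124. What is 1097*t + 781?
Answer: -135247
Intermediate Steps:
1097*t + 781 = 1097*(-124) + 781 = -136028 + 781 = -135247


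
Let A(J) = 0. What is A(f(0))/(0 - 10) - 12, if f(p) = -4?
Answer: -12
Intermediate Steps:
A(f(0))/(0 - 10) - 12 = 0/(0 - 10) - 12 = 0/(-10) - 12 = 0*(-1/10) - 12 = 0 - 12 = -12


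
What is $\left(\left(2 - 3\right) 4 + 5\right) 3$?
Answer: $3$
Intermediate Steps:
$\left(\left(2 - 3\right) 4 + 5\right) 3 = \left(\left(-1\right) 4 + 5\right) 3 = \left(-4 + 5\right) 3 = 1 \cdot 3 = 3$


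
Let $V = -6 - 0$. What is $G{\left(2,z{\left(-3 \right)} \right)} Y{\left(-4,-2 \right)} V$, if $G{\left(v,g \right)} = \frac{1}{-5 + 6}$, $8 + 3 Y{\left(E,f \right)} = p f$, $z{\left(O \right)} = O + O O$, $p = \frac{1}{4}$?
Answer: $17$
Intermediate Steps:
$p = \frac{1}{4} \approx 0.25$
$z{\left(O \right)} = O + O^{2}$
$Y{\left(E,f \right)} = - \frac{8}{3} + \frac{f}{12}$ ($Y{\left(E,f \right)} = - \frac{8}{3} + \frac{\frac{1}{4} f}{3} = - \frac{8}{3} + \frac{f}{12}$)
$G{\left(v,g \right)} = 1$ ($G{\left(v,g \right)} = 1^{-1} = 1$)
$V = -6$ ($V = -6 + 0 = -6$)
$G{\left(2,z{\left(-3 \right)} \right)} Y{\left(-4,-2 \right)} V = 1 \left(- \frac{8}{3} + \frac{1}{12} \left(-2\right)\right) \left(-6\right) = 1 \left(- \frac{8}{3} - \frac{1}{6}\right) \left(-6\right) = 1 \left(- \frac{17}{6}\right) \left(-6\right) = \left(- \frac{17}{6}\right) \left(-6\right) = 17$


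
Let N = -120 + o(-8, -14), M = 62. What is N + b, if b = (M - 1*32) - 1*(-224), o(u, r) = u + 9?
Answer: 135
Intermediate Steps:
o(u, r) = 9 + u
N = -119 (N = -120 + (9 - 8) = -120 + 1 = -119)
b = 254 (b = (62 - 1*32) - 1*(-224) = (62 - 32) + 224 = 30 + 224 = 254)
N + b = -119 + 254 = 135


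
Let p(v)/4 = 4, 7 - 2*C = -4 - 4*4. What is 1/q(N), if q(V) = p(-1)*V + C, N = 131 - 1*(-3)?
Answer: 2/4315 ≈ 0.00046350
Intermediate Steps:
C = 27/2 (C = 7/2 - (-4 - 4*4)/2 = 7/2 - (-4 - 16)/2 = 7/2 - ½*(-20) = 7/2 + 10 = 27/2 ≈ 13.500)
p(v) = 16 (p(v) = 4*4 = 16)
N = 134 (N = 131 + 3 = 134)
q(V) = 27/2 + 16*V (q(V) = 16*V + 27/2 = 27/2 + 16*V)
1/q(N) = 1/(27/2 + 16*134) = 1/(27/2 + 2144) = 1/(4315/2) = 2/4315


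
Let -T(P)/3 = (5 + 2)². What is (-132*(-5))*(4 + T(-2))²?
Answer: 13496340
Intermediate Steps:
T(P) = -147 (T(P) = -3*(5 + 2)² = -3*7² = -3*49 = -147)
(-132*(-5))*(4 + T(-2))² = (-132*(-5))*(4 - 147)² = -11*(-60)*(-143)² = 660*20449 = 13496340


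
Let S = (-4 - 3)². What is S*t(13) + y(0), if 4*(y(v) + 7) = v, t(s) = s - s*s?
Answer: -7651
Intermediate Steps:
t(s) = s - s²
y(v) = -7 + v/4
S = 49 (S = (-7)² = 49)
S*t(13) + y(0) = 49*(13*(1 - 1*13)) + (-7 + (¼)*0) = 49*(13*(1 - 13)) + (-7 + 0) = 49*(13*(-12)) - 7 = 49*(-156) - 7 = -7644 - 7 = -7651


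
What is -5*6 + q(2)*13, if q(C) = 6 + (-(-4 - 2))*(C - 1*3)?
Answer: -30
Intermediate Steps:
q(C) = -12 + 6*C (q(C) = 6 + (-1*(-6))*(C - 3) = 6 + 6*(-3 + C) = 6 + (-18 + 6*C) = -12 + 6*C)
-5*6 + q(2)*13 = -5*6 + (-12 + 6*2)*13 = -30 + (-12 + 12)*13 = -30 + 0*13 = -30 + 0 = -30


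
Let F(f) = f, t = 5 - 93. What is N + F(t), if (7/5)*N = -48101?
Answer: -241121/7 ≈ -34446.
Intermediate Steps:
N = -240505/7 (N = (5/7)*(-48101) = -240505/7 ≈ -34358.)
t = -88
N + F(t) = -240505/7 - 88 = -241121/7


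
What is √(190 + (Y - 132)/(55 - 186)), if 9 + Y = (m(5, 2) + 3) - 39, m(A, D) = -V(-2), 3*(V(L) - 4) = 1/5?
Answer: √738969690/1965 ≈ 13.834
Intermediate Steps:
V(L) = 61/15 (V(L) = 4 + (⅓)/5 = 4 + (⅓)*(⅕) = 4 + 1/15 = 61/15)
m(A, D) = -61/15 (m(A, D) = -1*61/15 = -61/15)
Y = -736/15 (Y = -9 + ((-61/15 + 3) - 39) = -9 + (-16/15 - 39) = -9 - 601/15 = -736/15 ≈ -49.067)
√(190 + (Y - 132)/(55 - 186)) = √(190 + (-736/15 - 132)/(55 - 186)) = √(190 - 2716/15/(-131)) = √(190 - 2716/15*(-1/131)) = √(190 + 2716/1965) = √(376066/1965) = √738969690/1965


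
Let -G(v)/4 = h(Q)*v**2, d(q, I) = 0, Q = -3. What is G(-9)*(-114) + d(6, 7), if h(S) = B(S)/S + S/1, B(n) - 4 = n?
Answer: -123120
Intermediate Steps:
B(n) = 4 + n
h(S) = S + (4 + S)/S (h(S) = (4 + S)/S + S/1 = (4 + S)/S + S*1 = (4 + S)/S + S = S + (4 + S)/S)
G(v) = 40*v**2/3 (G(v) = -4*(1 - 3 + 4/(-3))*v**2 = -4*(1 - 3 + 4*(-1/3))*v**2 = -4*(1 - 3 - 4/3)*v**2 = -(-40)*v**2/3 = 40*v**2/3)
G(-9)*(-114) + d(6, 7) = ((40/3)*(-9)**2)*(-114) + 0 = ((40/3)*81)*(-114) + 0 = 1080*(-114) + 0 = -123120 + 0 = -123120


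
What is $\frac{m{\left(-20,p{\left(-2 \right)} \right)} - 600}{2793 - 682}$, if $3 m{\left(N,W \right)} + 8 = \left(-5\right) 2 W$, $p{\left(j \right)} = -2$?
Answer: $- \frac{596}{2111} \approx -0.28233$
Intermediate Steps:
$m{\left(N,W \right)} = - \frac{8}{3} - \frac{10 W}{3}$ ($m{\left(N,W \right)} = - \frac{8}{3} + \frac{\left(-5\right) 2 W}{3} = - \frac{8}{3} + \frac{\left(-10\right) W}{3} = - \frac{8}{3} - \frac{10 W}{3}$)
$\frac{m{\left(-20,p{\left(-2 \right)} \right)} - 600}{2793 - 682} = \frac{\left(- \frac{8}{3} - - \frac{20}{3}\right) - 600}{2793 - 682} = \frac{\left(- \frac{8}{3} + \frac{20}{3}\right) - 600}{2111} = \left(4 - 600\right) \frac{1}{2111} = \left(-596\right) \frac{1}{2111} = - \frac{596}{2111}$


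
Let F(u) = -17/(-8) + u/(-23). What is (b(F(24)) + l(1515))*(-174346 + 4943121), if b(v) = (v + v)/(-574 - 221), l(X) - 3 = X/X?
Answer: 278840765555/14628 ≈ 1.9062e+7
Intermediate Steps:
F(u) = 17/8 - u/23 (F(u) = -17*(-1/8) + u*(-1/23) = 17/8 - u/23)
l(X) = 4 (l(X) = 3 + X/X = 3 + 1 = 4)
b(v) = -2*v/795 (b(v) = (2*v)/(-795) = (2*v)*(-1/795) = -2*v/795)
(b(F(24)) + l(1515))*(-174346 + 4943121) = (-2*(17/8 - 1/23*24)/795 + 4)*(-174346 + 4943121) = (-2*(17/8 - 24/23)/795 + 4)*4768775 = (-2/795*199/184 + 4)*4768775 = (-199/73140 + 4)*4768775 = (292361/73140)*4768775 = 278840765555/14628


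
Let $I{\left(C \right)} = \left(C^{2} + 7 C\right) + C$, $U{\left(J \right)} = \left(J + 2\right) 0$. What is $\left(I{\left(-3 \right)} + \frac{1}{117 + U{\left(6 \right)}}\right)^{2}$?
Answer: $\frac{3076516}{13689} \approx 224.74$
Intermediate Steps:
$U{\left(J \right)} = 0$ ($U{\left(J \right)} = \left(2 + J\right) 0 = 0$)
$I{\left(C \right)} = C^{2} + 8 C$
$\left(I{\left(-3 \right)} + \frac{1}{117 + U{\left(6 \right)}}\right)^{2} = \left(- 3 \left(8 - 3\right) + \frac{1}{117 + 0}\right)^{2} = \left(\left(-3\right) 5 + \frac{1}{117}\right)^{2} = \left(-15 + \frac{1}{117}\right)^{2} = \left(- \frac{1754}{117}\right)^{2} = \frac{3076516}{13689}$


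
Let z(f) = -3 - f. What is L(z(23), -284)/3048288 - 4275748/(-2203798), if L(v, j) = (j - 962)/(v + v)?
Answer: 169438933635589/87331542971712 ≈ 1.9402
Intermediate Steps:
L(v, j) = (-962 + j)/(2*v) (L(v, j) = (-962 + j)/((2*v)) = (-962 + j)*(1/(2*v)) = (-962 + j)/(2*v))
L(z(23), -284)/3048288 - 4275748/(-2203798) = ((-962 - 284)/(2*(-3 - 1*23)))/3048288 - 4275748/(-2203798) = ((1/2)*(-1246)/(-3 - 23))*(1/3048288) - 4275748*(-1/2203798) = ((1/2)*(-1246)/(-26))*(1/3048288) + 2137874/1101899 = ((1/2)*(-1/26)*(-1246))*(1/3048288) + 2137874/1101899 = (623/26)*(1/3048288) + 2137874/1101899 = 623/79255488 + 2137874/1101899 = 169438933635589/87331542971712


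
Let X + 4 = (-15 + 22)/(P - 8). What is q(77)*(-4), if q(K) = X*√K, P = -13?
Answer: 52*√77/3 ≈ 152.10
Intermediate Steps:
X = -13/3 (X = -4 + (-15 + 22)/(-13 - 8) = -4 + 7/(-21) = -4 + 7*(-1/21) = -4 - ⅓ = -13/3 ≈ -4.3333)
q(K) = -13*√K/3
q(77)*(-4) = -13*√77/3*(-4) = 52*√77/3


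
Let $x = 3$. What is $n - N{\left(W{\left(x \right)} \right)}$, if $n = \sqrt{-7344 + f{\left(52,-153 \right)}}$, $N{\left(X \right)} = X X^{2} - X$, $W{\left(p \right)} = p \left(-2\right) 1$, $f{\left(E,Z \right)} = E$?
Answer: $210 + 2 i \sqrt{1823} \approx 210.0 + 85.393 i$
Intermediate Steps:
$W{\left(p \right)} = - 2 p$ ($W{\left(p \right)} = - 2 p 1 = - 2 p$)
$N{\left(X \right)} = X^{3} - X$
$n = 2 i \sqrt{1823}$ ($n = \sqrt{-7344 + 52} = \sqrt{-7292} = 2 i \sqrt{1823} \approx 85.393 i$)
$n - N{\left(W{\left(x \right)} \right)} = 2 i \sqrt{1823} - \left(\left(\left(-2\right) 3\right)^{3} - \left(-2\right) 3\right) = 2 i \sqrt{1823} - \left(\left(-6\right)^{3} - -6\right) = 2 i \sqrt{1823} - \left(-216 + 6\right) = 2 i \sqrt{1823} - -210 = 2 i \sqrt{1823} + 210 = 210 + 2 i \sqrt{1823}$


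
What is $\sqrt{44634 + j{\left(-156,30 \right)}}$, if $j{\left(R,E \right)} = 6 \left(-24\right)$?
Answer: $\sqrt{44490} \approx 210.93$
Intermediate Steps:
$j{\left(R,E \right)} = -144$
$\sqrt{44634 + j{\left(-156,30 \right)}} = \sqrt{44634 - 144} = \sqrt{44490}$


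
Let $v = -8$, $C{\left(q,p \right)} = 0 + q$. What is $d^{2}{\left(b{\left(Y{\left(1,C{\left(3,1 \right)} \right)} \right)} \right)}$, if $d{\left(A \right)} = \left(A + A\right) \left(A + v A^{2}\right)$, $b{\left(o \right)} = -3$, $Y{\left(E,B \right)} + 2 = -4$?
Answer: $202500$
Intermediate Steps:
$C{\left(q,p \right)} = q$
$Y{\left(E,B \right)} = -6$ ($Y{\left(E,B \right)} = -2 - 4 = -6$)
$d{\left(A \right)} = 2 A \left(A - 8 A^{2}\right)$ ($d{\left(A \right)} = \left(A + A\right) \left(A - 8 A^{2}\right) = 2 A \left(A - 8 A^{2}\right)$)
$d^{2}{\left(b{\left(Y{\left(1,C{\left(3,1 \right)} \right)} \right)} \right)} = \left(\left(-3\right)^{2} \left(2 - -48\right)\right)^{2} = \left(9 \left(2 + 48\right)\right)^{2} = \left(9 \cdot 50\right)^{2} = 450^{2} = 202500$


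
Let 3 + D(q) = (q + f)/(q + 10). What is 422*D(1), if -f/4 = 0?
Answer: -13504/11 ≈ -1227.6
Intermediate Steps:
f = 0 (f = -4*0 = 0)
D(q) = -3 + q/(10 + q) (D(q) = -3 + (q + 0)/(q + 10) = -3 + q/(10 + q))
422*D(1) = 422*(2*(-15 - 1*1)/(10 + 1)) = 422*(2*(-15 - 1)/11) = 422*(2*(1/11)*(-16)) = 422*(-32/11) = -13504/11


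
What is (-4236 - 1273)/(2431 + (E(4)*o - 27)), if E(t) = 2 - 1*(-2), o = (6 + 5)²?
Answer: -5509/2888 ≈ -1.9075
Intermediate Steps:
o = 121 (o = 11² = 121)
E(t) = 4 (E(t) = 2 + 2 = 4)
(-4236 - 1273)/(2431 + (E(4)*o - 27)) = (-4236 - 1273)/(2431 + (4*121 - 27)) = -5509/(2431 + (484 - 27)) = -5509/(2431 + 457) = -5509/2888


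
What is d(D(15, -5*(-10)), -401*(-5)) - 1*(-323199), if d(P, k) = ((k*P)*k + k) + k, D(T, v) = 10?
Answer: 40527459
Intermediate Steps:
d(P, k) = 2*k + P*k² (d(P, k) = ((P*k)*k + k) + k = (P*k² + k) + k = (k + P*k²) + k = 2*k + P*k²)
d(D(15, -5*(-10)), -401*(-5)) - 1*(-323199) = (-401*(-5))*(2 + 10*(-401*(-5))) - 1*(-323199) = 2005*(2 + 10*2005) + 323199 = 2005*(2 + 20050) + 323199 = 2005*20052 + 323199 = 40204260 + 323199 = 40527459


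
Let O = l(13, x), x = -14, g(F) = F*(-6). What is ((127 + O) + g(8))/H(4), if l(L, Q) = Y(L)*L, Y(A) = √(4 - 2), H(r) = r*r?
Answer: 79/16 + 13*√2/16 ≈ 6.0865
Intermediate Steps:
H(r) = r²
g(F) = -6*F
Y(A) = √2
l(L, Q) = L*√2 (l(L, Q) = √2*L = L*√2)
O = 13*√2 ≈ 18.385
((127 + O) + g(8))/H(4) = ((127 + 13*√2) - 6*8)/(4²) = ((127 + 13*√2) - 48)/16 = (79 + 13*√2)*(1/16) = 79/16 + 13*√2/16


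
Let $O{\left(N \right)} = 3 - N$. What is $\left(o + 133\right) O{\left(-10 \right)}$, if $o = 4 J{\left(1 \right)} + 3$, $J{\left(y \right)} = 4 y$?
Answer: $1976$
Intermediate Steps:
$o = 19$ ($o = 4 \cdot 4 \cdot 1 + 3 = 4 \cdot 4 + 3 = 16 + 3 = 19$)
$\left(o + 133\right) O{\left(-10 \right)} = \left(19 + 133\right) \left(3 - -10\right) = 152 \left(3 + 10\right) = 152 \cdot 13 = 1976$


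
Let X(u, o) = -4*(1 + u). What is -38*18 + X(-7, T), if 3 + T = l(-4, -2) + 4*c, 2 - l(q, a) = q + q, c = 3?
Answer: -660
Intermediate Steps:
l(q, a) = 2 - 2*q (l(q, a) = 2 - (q + q) = 2 - 2*q)
T = 19 (T = -3 + ((2 - 2*(-4)) + 4*3) = -3 + ((2 + 8) + 12) = -3 + (10 + 12) = -3 + 22 = 19)
X(u, o) = -4 - 4*u
-38*18 + X(-7, T) = -38*18 + (-4 - 4*(-7)) = -684 + (-4 + 28) = -684 + 24 = -660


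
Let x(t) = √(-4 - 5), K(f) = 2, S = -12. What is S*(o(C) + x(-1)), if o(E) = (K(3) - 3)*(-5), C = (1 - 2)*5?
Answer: -60 - 36*I ≈ -60.0 - 36.0*I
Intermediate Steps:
C = -5 (C = -1*5 = -5)
o(E) = 5 (o(E) = (2 - 3)*(-5) = -1*(-5) = 5)
x(t) = 3*I (x(t) = √(-9) = 3*I)
S*(o(C) + x(-1)) = -12*(5 + 3*I) = -60 - 36*I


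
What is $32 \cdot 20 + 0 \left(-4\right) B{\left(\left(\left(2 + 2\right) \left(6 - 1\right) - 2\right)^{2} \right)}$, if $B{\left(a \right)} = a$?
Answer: $640$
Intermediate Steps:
$32 \cdot 20 + 0 \left(-4\right) B{\left(\left(\left(2 + 2\right) \left(6 - 1\right) - 2\right)^{2} \right)} = 32 \cdot 20 + 0 \left(-4\right) \left(\left(2 + 2\right) \left(6 - 1\right) - 2\right)^{2} = 640 + 0 \left(4 \cdot 5 - 2\right)^{2} = 640 + 0 \left(20 - 2\right)^{2} = 640 + 0 \cdot 18^{2} = 640 + 0 \cdot 324 = 640 + 0 = 640$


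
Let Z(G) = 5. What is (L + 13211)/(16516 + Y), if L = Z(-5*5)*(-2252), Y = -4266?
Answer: 1951/12250 ≈ 0.15927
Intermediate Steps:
L = -11260 (L = 5*(-2252) = -11260)
(L + 13211)/(16516 + Y) = (-11260 + 13211)/(16516 - 4266) = 1951/12250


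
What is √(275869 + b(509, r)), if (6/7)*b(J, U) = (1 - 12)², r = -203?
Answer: √9936366/6 ≈ 525.37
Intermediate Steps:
b(J, U) = 847/6 (b(J, U) = 7*(1 - 12)²/6 = (7/6)*(-11)² = (7/6)*121 = 847/6)
√(275869 + b(509, r)) = √(275869 + 847/6) = √(1656061/6) = √9936366/6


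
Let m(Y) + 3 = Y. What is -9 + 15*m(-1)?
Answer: -69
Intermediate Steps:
m(Y) = -3 + Y
-9 + 15*m(-1) = -9 + 15*(-3 - 1) = -9 + 15*(-4) = -9 - 60 = -69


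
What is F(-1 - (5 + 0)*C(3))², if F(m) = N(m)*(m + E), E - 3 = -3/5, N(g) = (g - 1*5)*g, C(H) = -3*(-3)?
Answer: 261558599184/25 ≈ 1.0462e+10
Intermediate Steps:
C(H) = 9
N(g) = g*(-5 + g) (N(g) = (g - 5)*g = (-5 + g)*g = g*(-5 + g))
E = 12/5 (E = 3 - 3/5 = 3 - 3*⅕ = 3 - ⅗ = 12/5 ≈ 2.4000)
F(m) = m*(-5 + m)*(12/5 + m) (F(m) = (m*(-5 + m))*(m + 12/5) = (m*(-5 + m))*(12/5 + m) = m*(-5 + m)*(12/5 + m))
F(-1 - (5 + 0)*C(3))² = ((-1 - (5 + 0)*9)*(-5 + (-1 - (5 + 0)*9))*(12 + 5*(-1 - (5 + 0)*9))/5)² = ((-1 - 5*9)*(-5 + (-1 - 5*9))*(12 + 5*(-1 - 5*9))/5)² = ((-1 - 1*45)*(-5 + (-1 - 1*45))*(12 + 5*(-1 - 1*45))/5)² = ((-1 - 45)*(-5 + (-1 - 45))*(12 + 5*(-1 - 45))/5)² = ((⅕)*(-46)*(-5 - 46)*(12 + 5*(-46)))² = ((⅕)*(-46)*(-51)*(12 - 230))² = ((⅕)*(-46)*(-51)*(-218))² = (-511428/5)² = 261558599184/25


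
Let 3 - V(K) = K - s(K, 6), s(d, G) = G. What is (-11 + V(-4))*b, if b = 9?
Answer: 18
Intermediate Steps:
V(K) = 9 - K (V(K) = 3 - (K - 1*6) = 3 - (K - 6) = 3 - (-6 + K) = 3 + (6 - K) = 9 - K)
(-11 + V(-4))*b = (-11 + (9 - 1*(-4)))*9 = (-11 + (9 + 4))*9 = (-11 + 13)*9 = 2*9 = 18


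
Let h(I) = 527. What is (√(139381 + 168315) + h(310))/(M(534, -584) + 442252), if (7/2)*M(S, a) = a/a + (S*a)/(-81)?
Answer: 99603/83793586 + 378*√19231/41896793 ≈ 0.0024398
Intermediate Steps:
M(S, a) = 2/7 - 2*S*a/567 (M(S, a) = 2*(a/a + (S*a)/(-81))/7 = 2*(1 + (S*a)*(-1/81))/7 = 2*(1 - S*a/81)/7 = 2/7 - 2*S*a/567)
(√(139381 + 168315) + h(310))/(M(534, -584) + 442252) = (√(139381 + 168315) + 527)/((2/7 - 2/567*534*(-584)) + 442252) = (√307696 + 527)/((2/7 + 207904/189) + 442252) = (4*√19231 + 527)/(207958/189 + 442252) = (527 + 4*√19231)/(83793586/189) = (527 + 4*√19231)*(189/83793586) = 99603/83793586 + 378*√19231/41896793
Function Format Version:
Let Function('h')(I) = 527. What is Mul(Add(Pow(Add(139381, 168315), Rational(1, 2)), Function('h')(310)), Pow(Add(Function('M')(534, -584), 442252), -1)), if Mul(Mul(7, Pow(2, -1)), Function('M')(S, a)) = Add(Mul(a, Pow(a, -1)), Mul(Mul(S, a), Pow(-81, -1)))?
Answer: Add(Rational(99603, 83793586), Mul(Rational(378, 41896793), Pow(19231, Rational(1, 2)))) ≈ 0.0024398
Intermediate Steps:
Function('M')(S, a) = Add(Rational(2, 7), Mul(Rational(-2, 567), S, a)) (Function('M')(S, a) = Mul(Rational(2, 7), Add(Mul(a, Pow(a, -1)), Mul(Mul(S, a), Pow(-81, -1)))) = Mul(Rational(2, 7), Add(1, Mul(Mul(S, a), Rational(-1, 81)))) = Mul(Rational(2, 7), Add(1, Mul(Rational(-1, 81), S, a))) = Add(Rational(2, 7), Mul(Rational(-2, 567), S, a)))
Mul(Add(Pow(Add(139381, 168315), Rational(1, 2)), Function('h')(310)), Pow(Add(Function('M')(534, -584), 442252), -1)) = Mul(Add(Pow(Add(139381, 168315), Rational(1, 2)), 527), Pow(Add(Add(Rational(2, 7), Mul(Rational(-2, 567), 534, -584)), 442252), -1)) = Mul(Add(Pow(307696, Rational(1, 2)), 527), Pow(Add(Add(Rational(2, 7), Rational(207904, 189)), 442252), -1)) = Mul(Add(Mul(4, Pow(19231, Rational(1, 2))), 527), Pow(Add(Rational(207958, 189), 442252), -1)) = Mul(Add(527, Mul(4, Pow(19231, Rational(1, 2)))), Pow(Rational(83793586, 189), -1)) = Mul(Add(527, Mul(4, Pow(19231, Rational(1, 2)))), Rational(189, 83793586)) = Add(Rational(99603, 83793586), Mul(Rational(378, 41896793), Pow(19231, Rational(1, 2))))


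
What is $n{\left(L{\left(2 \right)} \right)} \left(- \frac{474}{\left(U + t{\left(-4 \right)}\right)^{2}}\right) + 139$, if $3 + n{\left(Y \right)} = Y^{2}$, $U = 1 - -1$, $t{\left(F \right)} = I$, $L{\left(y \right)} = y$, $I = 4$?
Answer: $\frac{755}{6} \approx 125.83$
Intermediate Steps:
$t{\left(F \right)} = 4$
$U = 2$ ($U = 1 + 1 = 2$)
$n{\left(Y \right)} = -3 + Y^{2}$
$n{\left(L{\left(2 \right)} \right)} \left(- \frac{474}{\left(U + t{\left(-4 \right)}\right)^{2}}\right) + 139 = \left(-3 + 2^{2}\right) \left(- \frac{474}{\left(2 + 4\right)^{2}}\right) + 139 = \left(-3 + 4\right) \left(- \frac{474}{6^{2}}\right) + 139 = 1 \left(- \frac{474}{36}\right) + 139 = 1 \left(\left(-474\right) \frac{1}{36}\right) + 139 = 1 \left(- \frac{79}{6}\right) + 139 = - \frac{79}{6} + 139 = \frac{755}{6}$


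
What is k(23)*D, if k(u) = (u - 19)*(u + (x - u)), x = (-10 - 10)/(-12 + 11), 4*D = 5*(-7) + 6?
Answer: -580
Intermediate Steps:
D = -29/4 (D = (5*(-7) + 6)/4 = (-35 + 6)/4 = (1/4)*(-29) = -29/4 ≈ -7.2500)
x = 20 (x = -20/(-1) = -20*(-1) = 20)
k(u) = -380 + 20*u (k(u) = (u - 19)*(u + (20 - u)) = (-19 + u)*20 = -380 + 20*u)
k(23)*D = (-380 + 20*23)*(-29/4) = (-380 + 460)*(-29/4) = 80*(-29/4) = -580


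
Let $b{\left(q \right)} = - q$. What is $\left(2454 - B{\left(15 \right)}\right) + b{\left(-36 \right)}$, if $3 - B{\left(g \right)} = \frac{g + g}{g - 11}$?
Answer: $\frac{4989}{2} \approx 2494.5$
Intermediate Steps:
$B{\left(g \right)} = 3 - \frac{2 g}{-11 + g}$ ($B{\left(g \right)} = 3 - \frac{g + g}{g - 11} = 3 - \frac{2 g}{-11 + g}$)
$\left(2454 - B{\left(15 \right)}\right) + b{\left(-36 \right)} = \left(2454 - \frac{-33 + 15}{-11 + 15}\right) - -36 = \left(2454 - \frac{1}{4} \left(-18\right)\right) + 36 = \left(2454 - - \frac{9}{2}\right) + 36 = \left(2454 + \frac{9}{2}\right) + 36 = \frac{4917}{2} + 36 = \frac{4989}{2}$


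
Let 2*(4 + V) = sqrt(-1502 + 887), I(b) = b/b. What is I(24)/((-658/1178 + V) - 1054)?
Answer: -1468944796/1555177464739 - 693842*I*sqrt(615)/1555177464739 ≈ -0.00094455 - 1.1064e-5*I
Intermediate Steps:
I(b) = 1
V = -4 + I*sqrt(615)/2 (V = -4 + sqrt(-1502 + 887)/2 = -4 + sqrt(-615)/2 = -4 + (I*sqrt(615))/2 = -4 + I*sqrt(615)/2 ≈ -4.0 + 12.4*I)
I(24)/((-658/1178 + V) - 1054) = 1/((-658/1178 + (-4 + I*sqrt(615)/2)) - 1054) = 1/((-658*1/1178 + (-4 + I*sqrt(615)/2)) - 1054) = 1/((-329/589 + (-4 + I*sqrt(615)/2)) - 1054) = 1/((-2685/589 + I*sqrt(615)/2) - 1054) = 1/(-623491/589 + I*sqrt(615)/2)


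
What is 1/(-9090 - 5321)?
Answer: -1/14411 ≈ -6.9391e-5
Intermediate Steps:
1/(-9090 - 5321) = 1/(-14411) = -1/14411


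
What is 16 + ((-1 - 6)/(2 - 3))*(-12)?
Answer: -68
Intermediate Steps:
16 + ((-1 - 6)/(2 - 3))*(-12) = 16 - 7/(-1)*(-12) = 16 - 7*(-1)*(-12) = 16 + 7*(-12) = 16 - 84 = -68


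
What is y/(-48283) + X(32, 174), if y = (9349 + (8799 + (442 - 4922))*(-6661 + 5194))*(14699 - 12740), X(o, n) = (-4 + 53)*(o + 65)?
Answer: 12623345515/48283 ≈ 2.6145e+5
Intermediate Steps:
X(o, n) = 3185 + 49*o (X(o, n) = 49*(65 + o) = 3185 + 49*o)
y = -12393856416 (y = (9349 + (8799 - 4480)*(-1467))*1959 = (9349 + 4319*(-1467))*1959 = (9349 - 6335973)*1959 = -6326624*1959 = -12393856416)
y/(-48283) + X(32, 174) = -12393856416/(-48283) + (3185 + 49*32) = -12393856416*(-1/48283) + (3185 + 1568) = 12393856416/48283 + 4753 = 12623345515/48283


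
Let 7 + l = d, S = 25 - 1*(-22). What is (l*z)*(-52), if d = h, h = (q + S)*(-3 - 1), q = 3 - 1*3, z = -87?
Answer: -882180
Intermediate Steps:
S = 47 (S = 25 + 22 = 47)
q = 0 (q = 3 - 3 = 0)
h = -188 (h = (0 + 47)*(-3 - 1) = 47*(-4) = -188)
d = -188
l = -195 (l = -7 - 188 = -195)
(l*z)*(-52) = -195*(-87)*(-52) = 16965*(-52) = -882180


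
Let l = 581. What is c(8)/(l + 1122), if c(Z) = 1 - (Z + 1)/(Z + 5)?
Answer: 4/22139 ≈ 0.00018068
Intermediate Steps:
c(Z) = 1 - (1 + Z)/(5 + Z)
c(8)/(l + 1122) = (4/(5 + 8))/(581 + 1122) = (4/13)/1703 = (4*(1/13))*(1/1703) = (4/13)*(1/1703) = 4/22139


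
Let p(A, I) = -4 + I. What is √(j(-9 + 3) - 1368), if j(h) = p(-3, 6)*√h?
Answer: √(-1368 + 2*I*√6) ≈ 0.06623 + 36.987*I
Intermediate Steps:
j(h) = 2*√h (j(h) = (-4 + 6)*√h = 2*√h)
√(j(-9 + 3) - 1368) = √(2*√(-9 + 3) - 1368) = √(2*√(-6) - 1368) = √(2*(I*√6) - 1368) = √(2*I*√6 - 1368) = √(-1368 + 2*I*√6)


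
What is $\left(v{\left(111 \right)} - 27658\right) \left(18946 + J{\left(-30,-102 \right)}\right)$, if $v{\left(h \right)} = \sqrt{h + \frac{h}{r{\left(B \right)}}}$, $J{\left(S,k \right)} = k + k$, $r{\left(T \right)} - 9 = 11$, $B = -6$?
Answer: $-518366236 + \frac{28113 \sqrt{1295}}{5} \approx -5.1816 \cdot 10^{8}$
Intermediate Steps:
$r{\left(T \right)} = 20$ ($r{\left(T \right)} = 9 + 11 = 20$)
$J{\left(S,k \right)} = 2 k$
$v{\left(h \right)} = \frac{\sqrt{105} \sqrt{h}}{10}$ ($v{\left(h \right)} = \sqrt{h + \frac{h}{20}} = \sqrt{\frac{21 h}{20}} = \frac{\sqrt{105} \sqrt{h}}{10}$)
$\left(v{\left(111 \right)} - 27658\right) \left(18946 + J{\left(-30,-102 \right)}\right) = \left(\frac{\sqrt{105} \sqrt{111}}{10} - 27658\right) \left(18946 + 2 \left(-102\right)\right) = \left(\frac{3 \sqrt{1295}}{10} - 27658\right) \left(18946 - 204\right) = \left(-27658 + \frac{3 \sqrt{1295}}{10}\right) 18742 = -518366236 + \frac{28113 \sqrt{1295}}{5}$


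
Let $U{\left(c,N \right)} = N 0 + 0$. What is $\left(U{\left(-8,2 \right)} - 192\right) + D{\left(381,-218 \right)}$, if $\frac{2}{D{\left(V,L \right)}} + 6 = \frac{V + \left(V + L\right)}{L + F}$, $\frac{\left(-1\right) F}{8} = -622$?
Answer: $- \frac{1346571}{7001} \approx -192.34$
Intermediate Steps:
$U{\left(c,N \right)} = 0$ ($U{\left(c,N \right)} = 0 + 0 = 0$)
$F = 4976$ ($F = \left(-8\right) \left(-622\right) = 4976$)
$D{\left(V,L \right)} = \frac{2}{-6 + \frac{L + 2 V}{4976 + L}}$ ($D{\left(V,L \right)} = \frac{2}{-6 + \frac{V + \left(V + L\right)}{L + 4976}} = \frac{2}{-6 + \frac{V + \left(L + V\right)}{4976 + L}} = \frac{2}{-6 + \frac{L + 2 V}{4976 + L}}$)
$\left(U{\left(-8,2 \right)} - 192\right) + D{\left(381,-218 \right)} = \left(0 - 192\right) + \frac{2 \left(-4976 - -218\right)}{29856 - 762 + 5 \left(-218\right)} = \left(0 - 192\right) + \frac{2 \left(-4976 + 218\right)}{29856 - 762 - 1090} = -192 + 2 \cdot \frac{1}{28004} \left(-4758\right) = -192 - \frac{2379}{7001} = - \frac{1346571}{7001}$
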